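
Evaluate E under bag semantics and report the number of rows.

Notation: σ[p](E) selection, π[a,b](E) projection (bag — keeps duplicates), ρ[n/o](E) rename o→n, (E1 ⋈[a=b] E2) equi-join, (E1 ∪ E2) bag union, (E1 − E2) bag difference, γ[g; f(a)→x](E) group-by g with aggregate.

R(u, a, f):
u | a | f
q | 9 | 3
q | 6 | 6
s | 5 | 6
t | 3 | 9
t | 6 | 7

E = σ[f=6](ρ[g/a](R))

Row counts bottom-up:
  R → 5
  ρ[g/a](R) → 5
  σ[f=6](ρ[g/a](R)) → 2

|E| = 2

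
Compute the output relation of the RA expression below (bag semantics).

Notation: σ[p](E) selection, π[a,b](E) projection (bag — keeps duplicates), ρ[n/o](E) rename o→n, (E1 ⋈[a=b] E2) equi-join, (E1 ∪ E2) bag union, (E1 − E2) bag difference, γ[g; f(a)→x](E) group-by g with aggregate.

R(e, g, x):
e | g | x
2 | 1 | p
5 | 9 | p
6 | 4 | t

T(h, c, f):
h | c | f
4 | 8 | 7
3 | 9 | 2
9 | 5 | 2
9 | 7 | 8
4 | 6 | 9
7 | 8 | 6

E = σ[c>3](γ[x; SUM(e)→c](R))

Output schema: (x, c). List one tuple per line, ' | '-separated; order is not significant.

Stepwise |·|:
  R → 3
  γ[x; SUM(e)→c](R) → 2
  σ[c>3](γ[x; SUM(e)→c](R)) → 2

== RESULT ==
x | c
p | 7
t | 6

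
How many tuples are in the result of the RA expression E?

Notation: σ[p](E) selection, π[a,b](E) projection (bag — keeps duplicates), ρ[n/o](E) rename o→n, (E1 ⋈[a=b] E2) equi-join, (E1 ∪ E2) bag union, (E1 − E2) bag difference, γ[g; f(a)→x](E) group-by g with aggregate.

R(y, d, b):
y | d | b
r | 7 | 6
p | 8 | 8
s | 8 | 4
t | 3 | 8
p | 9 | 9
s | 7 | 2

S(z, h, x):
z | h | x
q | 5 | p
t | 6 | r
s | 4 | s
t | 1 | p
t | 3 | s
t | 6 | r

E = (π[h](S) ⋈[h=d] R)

Subexpression sizes:
  S → 6
  π[h](S) → 6
  R → 6
  (π[h](S) ⋈[h=d] R) → 1

|E| = 1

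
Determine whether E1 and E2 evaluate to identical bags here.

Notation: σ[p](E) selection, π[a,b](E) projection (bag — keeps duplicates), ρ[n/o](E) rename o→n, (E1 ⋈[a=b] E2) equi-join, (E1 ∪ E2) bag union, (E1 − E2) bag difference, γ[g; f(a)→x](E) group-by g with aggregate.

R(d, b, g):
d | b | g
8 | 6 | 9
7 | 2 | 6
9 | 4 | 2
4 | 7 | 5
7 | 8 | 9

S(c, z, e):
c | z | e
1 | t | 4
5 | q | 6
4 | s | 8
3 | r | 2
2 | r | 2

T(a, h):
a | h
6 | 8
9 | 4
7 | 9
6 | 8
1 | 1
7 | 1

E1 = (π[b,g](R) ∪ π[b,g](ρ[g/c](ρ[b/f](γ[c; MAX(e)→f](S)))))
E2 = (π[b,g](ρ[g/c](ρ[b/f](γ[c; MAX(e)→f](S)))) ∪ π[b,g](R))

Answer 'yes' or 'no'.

E1 row counts bottom-up:
  R → 5
  π[b,g](R) → 5
  S → 5
  γ[c; MAX(e)→f](S) → 5
  ρ[b/f](γ[c; MAX(e)→f](S)) → 5
  ρ[g/c](ρ[b/f](γ[c; MAX(e)→f](S))) → 5
  π[b,g](ρ[g/c](ρ[b/f](γ[c; MAX(e)→f](S)))) → 5
  (π[b,g](R) ∪ π[b,g](ρ[g/c](ρ[b/f](γ[c; MAX(e)→f](S))))) → 10
E2 row counts bottom-up:
  S → 5
  γ[c; MAX(e)→f](S) → 5
  ρ[b/f](γ[c; MAX(e)→f](S)) → 5
  ρ[g/c](ρ[b/f](γ[c; MAX(e)→f](S))) → 5
  π[b,g](ρ[g/c](ρ[b/f](γ[c; MAX(e)→f](S)))) → 5
  R → 5
  π[b,g](R) → 5
  (π[b,g](ρ[g/c](ρ[b/f](γ[c; MAX(e)→f](S)))) ∪ π[b,g](R)) → 10

E1 and E2 produce the same multiset:
b | g
2 | 2
2 | 3
2 | 6
4 | 1
4 | 2
6 | 5
6 | 9
7 | 5
8 | 4
8 | 9

yes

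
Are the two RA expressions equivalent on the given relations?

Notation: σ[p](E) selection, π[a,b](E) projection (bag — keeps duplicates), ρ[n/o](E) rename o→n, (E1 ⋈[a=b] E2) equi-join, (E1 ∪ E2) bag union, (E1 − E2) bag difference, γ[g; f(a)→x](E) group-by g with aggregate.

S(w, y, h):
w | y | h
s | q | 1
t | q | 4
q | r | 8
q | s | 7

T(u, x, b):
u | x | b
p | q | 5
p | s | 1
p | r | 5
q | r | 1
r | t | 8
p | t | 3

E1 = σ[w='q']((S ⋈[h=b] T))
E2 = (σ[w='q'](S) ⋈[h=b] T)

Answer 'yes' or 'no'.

E1 row counts bottom-up:
  S → 4
  T → 6
  (S ⋈[h=b] T) → 3
  σ[w='q']((S ⋈[h=b] T)) → 1
E2 row counts bottom-up:
  S → 4
  σ[w='q'](S) → 2
  T → 6
  (σ[w='q'](S) ⋈[h=b] T) → 1

E1 and E2 produce the same multiset:
w | y | h | u | x | b
q | r | 8 | r | t | 8

yes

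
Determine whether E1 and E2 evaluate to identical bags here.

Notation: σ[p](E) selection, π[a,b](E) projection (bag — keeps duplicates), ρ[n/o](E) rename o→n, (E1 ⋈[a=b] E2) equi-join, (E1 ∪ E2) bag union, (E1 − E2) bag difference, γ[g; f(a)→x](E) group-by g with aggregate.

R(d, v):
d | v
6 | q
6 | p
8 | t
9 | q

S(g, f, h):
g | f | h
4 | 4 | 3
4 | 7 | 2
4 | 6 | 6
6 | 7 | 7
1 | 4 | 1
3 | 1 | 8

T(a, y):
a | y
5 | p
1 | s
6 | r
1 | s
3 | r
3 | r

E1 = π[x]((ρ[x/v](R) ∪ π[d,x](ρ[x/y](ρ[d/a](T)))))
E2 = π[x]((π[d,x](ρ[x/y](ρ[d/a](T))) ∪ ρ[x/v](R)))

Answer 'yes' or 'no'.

E1 per-node cardinality:
  R → 4
  ρ[x/v](R) → 4
  T → 6
  ρ[d/a](T) → 6
  ρ[x/y](ρ[d/a](T)) → 6
  π[d,x](ρ[x/y](ρ[d/a](T))) → 6
  (ρ[x/v](R) ∪ π[d,x](ρ[x/y](ρ[d/a](T)))) → 10
  π[x]((ρ[x/v](R) ∪ π[d,x](ρ[x/y](ρ[d/a](T))))) → 10
E2 per-node cardinality:
  T → 6
  ρ[d/a](T) → 6
  ρ[x/y](ρ[d/a](T)) → 6
  π[d,x](ρ[x/y](ρ[d/a](T))) → 6
  R → 4
  ρ[x/v](R) → 4
  (π[d,x](ρ[x/y](ρ[d/a](T))) ∪ ρ[x/v](R)) → 10
  π[x]((π[d,x](ρ[x/y](ρ[d/a](T))) ∪ ρ[x/v](R))) → 10

E1 and E2 produce the same multiset:
x
p
p
q
q
r
r
r
s
s
t

yes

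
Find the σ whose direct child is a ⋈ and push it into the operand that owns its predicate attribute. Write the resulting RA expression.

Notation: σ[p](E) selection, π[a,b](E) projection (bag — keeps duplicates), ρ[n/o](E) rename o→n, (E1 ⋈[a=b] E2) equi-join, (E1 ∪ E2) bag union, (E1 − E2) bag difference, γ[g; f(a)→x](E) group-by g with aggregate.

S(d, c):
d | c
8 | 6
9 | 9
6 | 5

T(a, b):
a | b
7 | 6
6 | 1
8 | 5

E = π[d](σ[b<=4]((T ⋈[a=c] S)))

σ filters on b, owned by the left side.
E' = π[d]((σ[b<=4](T) ⋈[a=c] S))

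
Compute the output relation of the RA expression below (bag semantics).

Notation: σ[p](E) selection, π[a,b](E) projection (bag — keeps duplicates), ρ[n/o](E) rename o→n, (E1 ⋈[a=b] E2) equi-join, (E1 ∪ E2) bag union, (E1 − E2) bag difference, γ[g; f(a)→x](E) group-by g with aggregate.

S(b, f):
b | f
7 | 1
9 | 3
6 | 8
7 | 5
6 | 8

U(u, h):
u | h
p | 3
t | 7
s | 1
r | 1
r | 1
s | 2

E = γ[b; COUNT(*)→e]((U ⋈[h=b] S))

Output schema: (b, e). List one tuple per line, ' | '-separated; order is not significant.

Row counts bottom-up:
  U → 6
  S → 5
  (U ⋈[h=b] S) → 2
  γ[b; COUNT(*)→e]((U ⋈[h=b] S)) → 1

== RESULT ==
b | e
7 | 2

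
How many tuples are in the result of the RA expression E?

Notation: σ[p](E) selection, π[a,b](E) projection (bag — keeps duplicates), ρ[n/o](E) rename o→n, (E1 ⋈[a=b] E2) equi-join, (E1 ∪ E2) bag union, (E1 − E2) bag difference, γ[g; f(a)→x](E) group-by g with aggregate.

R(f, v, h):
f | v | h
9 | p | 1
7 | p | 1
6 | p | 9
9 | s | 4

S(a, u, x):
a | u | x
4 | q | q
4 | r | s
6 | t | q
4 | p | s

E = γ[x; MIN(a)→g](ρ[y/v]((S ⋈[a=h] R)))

Per-node cardinality:
  S → 4
  R → 4
  (S ⋈[a=h] R) → 3
  ρ[y/v]((S ⋈[a=h] R)) → 3
  γ[x; MIN(a)→g](ρ[y/v]((S ⋈[a=h] R))) → 2

|E| = 2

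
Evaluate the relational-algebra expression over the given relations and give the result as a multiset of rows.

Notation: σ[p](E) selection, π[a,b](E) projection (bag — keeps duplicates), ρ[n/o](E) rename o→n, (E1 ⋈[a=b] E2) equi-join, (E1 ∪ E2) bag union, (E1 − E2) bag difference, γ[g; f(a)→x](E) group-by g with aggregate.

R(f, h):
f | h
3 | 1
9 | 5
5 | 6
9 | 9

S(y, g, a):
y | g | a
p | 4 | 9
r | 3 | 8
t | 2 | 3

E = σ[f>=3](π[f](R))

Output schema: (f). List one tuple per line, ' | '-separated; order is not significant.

Per-node cardinality:
  R → 4
  π[f](R) → 4
  σ[f>=3](π[f](R)) → 4

== RESULT ==
f
3
5
9
9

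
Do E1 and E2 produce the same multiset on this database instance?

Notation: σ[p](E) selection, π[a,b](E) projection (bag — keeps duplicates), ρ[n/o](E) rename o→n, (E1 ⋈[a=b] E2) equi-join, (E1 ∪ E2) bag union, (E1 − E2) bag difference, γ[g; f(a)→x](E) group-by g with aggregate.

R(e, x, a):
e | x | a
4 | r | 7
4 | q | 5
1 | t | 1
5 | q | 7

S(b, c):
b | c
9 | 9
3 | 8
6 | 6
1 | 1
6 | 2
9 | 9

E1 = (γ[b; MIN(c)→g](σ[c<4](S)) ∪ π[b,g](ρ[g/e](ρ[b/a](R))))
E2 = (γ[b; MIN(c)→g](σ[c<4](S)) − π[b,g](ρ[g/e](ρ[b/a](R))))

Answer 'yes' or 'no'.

E1 per-node cardinality:
  S → 6
  σ[c<4](S) → 2
  γ[b; MIN(c)→g](σ[c<4](S)) → 2
  R → 4
  ρ[b/a](R) → 4
  ρ[g/e](ρ[b/a](R)) → 4
  π[b,g](ρ[g/e](ρ[b/a](R))) → 4
  (γ[b; MIN(c)→g](σ[c<4](S)) ∪ π[b,g](ρ[g/e](ρ[b/a](R)))) → 6
E2 per-node cardinality:
  S → 6
  σ[c<4](S) → 2
  γ[b; MIN(c)→g](σ[c<4](S)) → 2
  R → 4
  ρ[b/a](R) → 4
  ρ[g/e](ρ[b/a](R)) → 4
  π[b,g](ρ[g/e](ρ[b/a](R))) → 4
  (γ[b; MIN(c)→g](σ[c<4](S)) − π[b,g](ρ[g/e](ρ[b/a](R)))) → 1

E1 result:
b | g
1 | 1
1 | 1
5 | 4
6 | 2
7 | 4
7 | 5
E2 result:
b | g
6 | 2
Witness: (7, 4) appears 1× in E1 but 0× in E2.

no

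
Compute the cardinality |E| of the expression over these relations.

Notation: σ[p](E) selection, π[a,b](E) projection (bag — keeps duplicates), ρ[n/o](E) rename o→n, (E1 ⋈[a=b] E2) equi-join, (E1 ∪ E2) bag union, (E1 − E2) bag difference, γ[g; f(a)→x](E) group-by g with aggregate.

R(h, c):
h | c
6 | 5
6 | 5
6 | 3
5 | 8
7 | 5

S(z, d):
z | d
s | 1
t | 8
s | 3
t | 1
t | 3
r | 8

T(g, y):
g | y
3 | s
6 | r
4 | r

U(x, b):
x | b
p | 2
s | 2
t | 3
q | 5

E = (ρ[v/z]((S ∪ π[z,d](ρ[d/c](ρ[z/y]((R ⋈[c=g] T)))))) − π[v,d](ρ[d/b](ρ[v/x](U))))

Row counts bottom-up:
  S → 6
  R → 5
  T → 3
  (R ⋈[c=g] T) → 1
  ρ[z/y]((R ⋈[c=g] T)) → 1
  ρ[d/c](ρ[z/y]((R ⋈[c=g] T))) → 1
  π[z,d](ρ[d/c](ρ[z/y]((R ⋈[c=g] T)))) → 1
  (S ∪ π[z,d](ρ[d/c](ρ[z/y]((R ⋈[c=g] T))))) → 7
  ρ[v/z]((S ∪ π[z,d](ρ[d/c](ρ[z/y]((R ⋈[c=g] T)))))) → 7
  U → 4
  ρ[v/x](U) → 4
  ρ[d/b](ρ[v/x](U)) → 4
  π[v,d](ρ[d/b](ρ[v/x](U))) → 4
  (ρ[v/z]((S ∪ π[z,d](ρ[d/c](ρ[z/y]((R ⋈[c=g] T)))))) − π[v,d](ρ[d/b](ρ[v/x](U)))) → 6

|E| = 6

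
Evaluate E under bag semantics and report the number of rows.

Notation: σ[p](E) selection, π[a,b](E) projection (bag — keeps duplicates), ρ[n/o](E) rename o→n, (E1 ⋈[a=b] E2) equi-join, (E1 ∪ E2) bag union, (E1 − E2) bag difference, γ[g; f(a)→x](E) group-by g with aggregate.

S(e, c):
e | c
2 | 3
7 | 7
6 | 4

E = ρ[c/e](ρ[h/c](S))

Subexpression sizes:
  S → 3
  ρ[h/c](S) → 3
  ρ[c/e](ρ[h/c](S)) → 3

|E| = 3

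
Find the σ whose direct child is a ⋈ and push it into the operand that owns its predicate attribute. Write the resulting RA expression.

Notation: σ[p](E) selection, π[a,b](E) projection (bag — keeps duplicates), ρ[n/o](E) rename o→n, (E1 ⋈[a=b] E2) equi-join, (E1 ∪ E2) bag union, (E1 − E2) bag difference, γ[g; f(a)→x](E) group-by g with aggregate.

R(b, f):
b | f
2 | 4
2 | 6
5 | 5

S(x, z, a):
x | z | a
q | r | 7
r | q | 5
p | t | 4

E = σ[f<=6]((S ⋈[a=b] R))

σ filters on f, owned by the right side.
E' = (S ⋈[a=b] σ[f<=6](R))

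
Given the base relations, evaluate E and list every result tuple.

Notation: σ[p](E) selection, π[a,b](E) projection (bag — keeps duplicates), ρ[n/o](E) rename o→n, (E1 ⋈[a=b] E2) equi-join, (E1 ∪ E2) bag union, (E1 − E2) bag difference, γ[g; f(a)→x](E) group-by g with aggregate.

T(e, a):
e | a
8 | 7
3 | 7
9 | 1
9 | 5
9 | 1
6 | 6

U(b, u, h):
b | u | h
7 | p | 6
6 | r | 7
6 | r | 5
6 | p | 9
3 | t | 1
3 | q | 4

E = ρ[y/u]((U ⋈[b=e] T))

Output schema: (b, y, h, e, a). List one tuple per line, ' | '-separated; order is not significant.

Row counts bottom-up:
  U → 6
  T → 6
  (U ⋈[b=e] T) → 5
  ρ[y/u]((U ⋈[b=e] T)) → 5

== RESULT ==
b | y | h | e | a
3 | q | 4 | 3 | 7
3 | t | 1 | 3 | 7
6 | p | 9 | 6 | 6
6 | r | 5 | 6 | 6
6 | r | 7 | 6 | 6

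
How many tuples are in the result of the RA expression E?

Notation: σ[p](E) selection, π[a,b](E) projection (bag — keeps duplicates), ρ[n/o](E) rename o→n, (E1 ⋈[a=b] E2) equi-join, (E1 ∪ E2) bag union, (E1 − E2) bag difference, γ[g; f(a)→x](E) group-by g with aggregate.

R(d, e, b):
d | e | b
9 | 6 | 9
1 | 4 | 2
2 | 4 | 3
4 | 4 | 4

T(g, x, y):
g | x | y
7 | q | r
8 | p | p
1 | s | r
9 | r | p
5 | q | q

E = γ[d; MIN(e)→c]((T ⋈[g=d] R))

Subexpression sizes:
  T → 5
  R → 4
  (T ⋈[g=d] R) → 2
  γ[d; MIN(e)→c]((T ⋈[g=d] R)) → 2

|E| = 2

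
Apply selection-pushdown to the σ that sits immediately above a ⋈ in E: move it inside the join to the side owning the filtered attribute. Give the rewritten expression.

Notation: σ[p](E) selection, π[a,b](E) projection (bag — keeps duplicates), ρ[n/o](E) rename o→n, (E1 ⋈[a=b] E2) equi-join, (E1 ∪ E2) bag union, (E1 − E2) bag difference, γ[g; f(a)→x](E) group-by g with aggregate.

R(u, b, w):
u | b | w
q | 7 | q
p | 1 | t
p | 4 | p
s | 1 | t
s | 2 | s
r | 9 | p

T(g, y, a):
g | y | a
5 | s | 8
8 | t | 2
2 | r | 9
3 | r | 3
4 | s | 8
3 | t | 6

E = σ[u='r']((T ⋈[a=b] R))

σ filters on u, owned by the right side.
E' = (T ⋈[a=b] σ[u='r'](R))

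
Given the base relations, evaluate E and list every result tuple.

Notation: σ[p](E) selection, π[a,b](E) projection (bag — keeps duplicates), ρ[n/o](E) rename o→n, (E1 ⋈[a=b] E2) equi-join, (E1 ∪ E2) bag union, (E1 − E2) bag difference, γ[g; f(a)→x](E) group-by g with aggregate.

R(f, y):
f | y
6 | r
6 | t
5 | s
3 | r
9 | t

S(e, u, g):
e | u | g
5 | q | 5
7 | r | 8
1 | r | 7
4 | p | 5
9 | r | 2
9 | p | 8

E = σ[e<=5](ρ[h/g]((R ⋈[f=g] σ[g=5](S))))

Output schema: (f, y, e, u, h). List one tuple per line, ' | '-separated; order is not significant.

Row counts bottom-up:
  R → 5
  S → 6
  σ[g=5](S) → 2
  (R ⋈[f=g] σ[g=5](S)) → 2
  ρ[h/g]((R ⋈[f=g] σ[g=5](S))) → 2
  σ[e<=5](ρ[h/g]((R ⋈[f=g] σ[g=5](S)))) → 2

== RESULT ==
f | y | e | u | h
5 | s | 4 | p | 5
5 | s | 5 | q | 5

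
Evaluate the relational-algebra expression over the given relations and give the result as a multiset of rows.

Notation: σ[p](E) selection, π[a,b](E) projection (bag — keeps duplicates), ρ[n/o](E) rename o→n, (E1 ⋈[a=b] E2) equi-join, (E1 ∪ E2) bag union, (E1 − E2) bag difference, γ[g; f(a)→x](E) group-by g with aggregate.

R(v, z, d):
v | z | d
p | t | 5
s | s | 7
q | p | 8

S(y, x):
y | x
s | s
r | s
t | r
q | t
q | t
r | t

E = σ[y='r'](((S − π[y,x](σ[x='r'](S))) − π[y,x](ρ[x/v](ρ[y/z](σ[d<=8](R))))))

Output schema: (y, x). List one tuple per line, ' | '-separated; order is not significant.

Row counts bottom-up:
  S → 6
  S → 6
  σ[x='r'](S) → 1
  π[y,x](σ[x='r'](S)) → 1
  (S − π[y,x](σ[x='r'](S))) → 5
  R → 3
  σ[d<=8](R) → 3
  ρ[y/z](σ[d<=8](R)) → 3
  ρ[x/v](ρ[y/z](σ[d<=8](R))) → 3
  π[y,x](ρ[x/v](ρ[y/z](σ[d<=8](R)))) → 3
  ((S − π[y,x](σ[x='r'](S))) − π[y,x](ρ[x/v](ρ[y/z](σ[d<=8](R))))) → 4
  σ[y='r'](((S − π[y,x](σ[x='r'](S))) − π[y,x](ρ[x/v](ρ[y/z](σ[d<=8](R)))))) → 2

== RESULT ==
y | x
r | s
r | t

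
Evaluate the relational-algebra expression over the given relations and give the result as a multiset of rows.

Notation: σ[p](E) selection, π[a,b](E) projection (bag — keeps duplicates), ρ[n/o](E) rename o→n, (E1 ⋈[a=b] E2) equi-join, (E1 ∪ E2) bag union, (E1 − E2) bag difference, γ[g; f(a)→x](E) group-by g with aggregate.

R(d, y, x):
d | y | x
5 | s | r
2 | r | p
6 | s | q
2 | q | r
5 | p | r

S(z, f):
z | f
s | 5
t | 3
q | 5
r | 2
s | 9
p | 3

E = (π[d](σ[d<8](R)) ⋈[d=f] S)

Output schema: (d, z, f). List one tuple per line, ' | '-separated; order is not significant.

Stepwise |·|:
  R → 5
  σ[d<8](R) → 5
  π[d](σ[d<8](R)) → 5
  S → 6
  (π[d](σ[d<8](R)) ⋈[d=f] S) → 6

== RESULT ==
d | z | f
2 | r | 2
2 | r | 2
5 | q | 5
5 | q | 5
5 | s | 5
5 | s | 5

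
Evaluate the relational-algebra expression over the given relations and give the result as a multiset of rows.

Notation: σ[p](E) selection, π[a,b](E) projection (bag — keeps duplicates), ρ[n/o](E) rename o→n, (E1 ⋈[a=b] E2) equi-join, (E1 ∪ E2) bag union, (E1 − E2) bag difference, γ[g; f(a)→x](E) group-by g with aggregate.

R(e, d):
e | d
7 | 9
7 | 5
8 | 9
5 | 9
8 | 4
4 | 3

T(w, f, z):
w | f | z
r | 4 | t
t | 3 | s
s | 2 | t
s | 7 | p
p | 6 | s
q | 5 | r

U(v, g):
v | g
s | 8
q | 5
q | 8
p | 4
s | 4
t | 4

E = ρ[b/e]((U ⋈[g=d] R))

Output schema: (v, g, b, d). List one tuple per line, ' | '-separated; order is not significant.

Per-node cardinality:
  U → 6
  R → 6
  (U ⋈[g=d] R) → 4
  ρ[b/e]((U ⋈[g=d] R)) → 4

== RESULT ==
v | g | b | d
p | 4 | 8 | 4
q | 5 | 7 | 5
s | 4 | 8 | 4
t | 4 | 8 | 4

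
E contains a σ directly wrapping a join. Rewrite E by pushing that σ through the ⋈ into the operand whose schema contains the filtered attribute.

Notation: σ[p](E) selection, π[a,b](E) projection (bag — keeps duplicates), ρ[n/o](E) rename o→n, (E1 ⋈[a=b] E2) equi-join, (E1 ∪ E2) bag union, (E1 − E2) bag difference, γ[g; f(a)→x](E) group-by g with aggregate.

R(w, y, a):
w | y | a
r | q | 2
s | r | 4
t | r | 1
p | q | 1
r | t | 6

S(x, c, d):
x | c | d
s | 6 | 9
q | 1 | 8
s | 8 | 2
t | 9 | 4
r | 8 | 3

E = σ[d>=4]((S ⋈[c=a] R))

σ filters on d, owned by the left side.
E' = (σ[d>=4](S) ⋈[c=a] R)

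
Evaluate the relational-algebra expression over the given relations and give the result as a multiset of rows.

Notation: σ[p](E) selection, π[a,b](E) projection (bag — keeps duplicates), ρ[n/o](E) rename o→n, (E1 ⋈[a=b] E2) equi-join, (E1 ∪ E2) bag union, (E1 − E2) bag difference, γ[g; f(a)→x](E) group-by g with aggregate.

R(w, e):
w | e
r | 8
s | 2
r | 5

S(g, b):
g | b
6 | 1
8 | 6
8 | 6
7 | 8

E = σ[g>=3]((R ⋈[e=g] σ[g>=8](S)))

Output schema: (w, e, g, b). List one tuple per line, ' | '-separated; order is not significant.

Row counts bottom-up:
  R → 3
  S → 4
  σ[g>=8](S) → 2
  (R ⋈[e=g] σ[g>=8](S)) → 2
  σ[g>=3]((R ⋈[e=g] σ[g>=8](S))) → 2

== RESULT ==
w | e | g | b
r | 8 | 8 | 6
r | 8 | 8 | 6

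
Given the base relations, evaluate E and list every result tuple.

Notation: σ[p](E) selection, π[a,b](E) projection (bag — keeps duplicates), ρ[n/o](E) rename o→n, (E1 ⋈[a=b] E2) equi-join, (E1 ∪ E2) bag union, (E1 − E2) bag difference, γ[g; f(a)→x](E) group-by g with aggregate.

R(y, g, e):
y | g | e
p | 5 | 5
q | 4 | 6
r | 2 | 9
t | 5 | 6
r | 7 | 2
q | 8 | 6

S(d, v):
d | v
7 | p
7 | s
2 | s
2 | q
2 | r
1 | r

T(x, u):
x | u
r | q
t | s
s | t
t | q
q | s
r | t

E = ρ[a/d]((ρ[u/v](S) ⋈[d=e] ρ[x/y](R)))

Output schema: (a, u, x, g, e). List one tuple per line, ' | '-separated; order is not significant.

Stepwise |·|:
  S → 6
  ρ[u/v](S) → 6
  R → 6
  ρ[x/y](R) → 6
  (ρ[u/v](S) ⋈[d=e] ρ[x/y](R)) → 3
  ρ[a/d]((ρ[u/v](S) ⋈[d=e] ρ[x/y](R))) → 3

== RESULT ==
a | u | x | g | e
2 | q | r | 7 | 2
2 | r | r | 7 | 2
2 | s | r | 7 | 2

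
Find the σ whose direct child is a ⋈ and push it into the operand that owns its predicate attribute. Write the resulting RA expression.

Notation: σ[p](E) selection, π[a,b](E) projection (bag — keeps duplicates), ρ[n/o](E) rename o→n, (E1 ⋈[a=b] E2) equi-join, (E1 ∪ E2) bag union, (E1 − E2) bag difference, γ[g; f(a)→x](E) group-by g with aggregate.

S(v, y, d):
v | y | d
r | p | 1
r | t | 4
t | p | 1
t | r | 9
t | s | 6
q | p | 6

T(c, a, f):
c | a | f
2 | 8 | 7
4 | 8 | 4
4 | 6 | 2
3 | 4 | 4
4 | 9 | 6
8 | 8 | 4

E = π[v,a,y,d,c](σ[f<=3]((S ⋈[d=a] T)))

σ filters on f, owned by the right side.
E' = π[v,a,y,d,c]((S ⋈[d=a] σ[f<=3](T)))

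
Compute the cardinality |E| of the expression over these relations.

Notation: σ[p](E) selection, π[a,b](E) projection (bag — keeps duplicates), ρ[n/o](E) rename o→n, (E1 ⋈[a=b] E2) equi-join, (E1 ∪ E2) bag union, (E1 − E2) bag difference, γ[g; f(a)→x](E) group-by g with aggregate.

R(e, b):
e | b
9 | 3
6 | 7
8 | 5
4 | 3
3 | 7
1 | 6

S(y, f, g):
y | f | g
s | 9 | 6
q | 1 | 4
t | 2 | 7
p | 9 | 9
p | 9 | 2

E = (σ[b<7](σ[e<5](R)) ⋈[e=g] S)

Row counts bottom-up:
  R → 6
  σ[e<5](R) → 3
  σ[b<7](σ[e<5](R)) → 2
  S → 5
  (σ[b<7](σ[e<5](R)) ⋈[e=g] S) → 1

|E| = 1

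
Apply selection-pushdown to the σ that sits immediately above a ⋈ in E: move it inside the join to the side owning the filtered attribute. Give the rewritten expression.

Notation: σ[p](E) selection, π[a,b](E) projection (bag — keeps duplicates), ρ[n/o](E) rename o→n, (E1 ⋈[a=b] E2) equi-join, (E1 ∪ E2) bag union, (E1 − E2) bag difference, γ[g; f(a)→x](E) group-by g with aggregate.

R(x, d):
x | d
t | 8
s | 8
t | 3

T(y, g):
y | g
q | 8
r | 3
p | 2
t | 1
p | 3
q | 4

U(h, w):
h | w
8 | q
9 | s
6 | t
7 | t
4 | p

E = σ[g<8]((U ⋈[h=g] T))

σ filters on g, owned by the right side.
E' = (U ⋈[h=g] σ[g<8](T))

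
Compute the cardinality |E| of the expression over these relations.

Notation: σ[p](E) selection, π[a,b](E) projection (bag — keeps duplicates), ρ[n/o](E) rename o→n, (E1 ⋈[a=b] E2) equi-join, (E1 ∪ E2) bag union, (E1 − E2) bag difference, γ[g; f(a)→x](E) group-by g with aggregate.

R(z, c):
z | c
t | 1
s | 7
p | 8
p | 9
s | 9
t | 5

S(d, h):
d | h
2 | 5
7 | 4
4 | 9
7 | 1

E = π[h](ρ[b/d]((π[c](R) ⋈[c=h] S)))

Stepwise |·|:
  R → 6
  π[c](R) → 6
  S → 4
  (π[c](R) ⋈[c=h] S) → 4
  ρ[b/d]((π[c](R) ⋈[c=h] S)) → 4
  π[h](ρ[b/d]((π[c](R) ⋈[c=h] S))) → 4

|E| = 4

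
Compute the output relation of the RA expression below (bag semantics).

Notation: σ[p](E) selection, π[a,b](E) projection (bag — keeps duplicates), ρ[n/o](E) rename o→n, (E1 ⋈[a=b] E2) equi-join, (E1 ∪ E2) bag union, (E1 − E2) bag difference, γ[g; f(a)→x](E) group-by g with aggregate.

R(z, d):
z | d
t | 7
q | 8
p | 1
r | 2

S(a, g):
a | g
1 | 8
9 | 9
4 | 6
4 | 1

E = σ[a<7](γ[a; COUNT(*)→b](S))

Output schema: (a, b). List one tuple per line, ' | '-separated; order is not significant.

Stepwise |·|:
  S → 4
  γ[a; COUNT(*)→b](S) → 3
  σ[a<7](γ[a; COUNT(*)→b](S)) → 2

== RESULT ==
a | b
1 | 1
4 | 2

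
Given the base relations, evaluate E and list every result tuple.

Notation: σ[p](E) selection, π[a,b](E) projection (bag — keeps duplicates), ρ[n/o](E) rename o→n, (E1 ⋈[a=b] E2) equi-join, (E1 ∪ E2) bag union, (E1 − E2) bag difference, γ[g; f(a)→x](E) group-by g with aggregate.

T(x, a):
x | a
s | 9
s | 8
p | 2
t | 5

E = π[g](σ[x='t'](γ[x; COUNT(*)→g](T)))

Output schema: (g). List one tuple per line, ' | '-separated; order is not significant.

Row counts bottom-up:
  T → 4
  γ[x; COUNT(*)→g](T) → 3
  σ[x='t'](γ[x; COUNT(*)→g](T)) → 1
  π[g](σ[x='t'](γ[x; COUNT(*)→g](T))) → 1

== RESULT ==
g
1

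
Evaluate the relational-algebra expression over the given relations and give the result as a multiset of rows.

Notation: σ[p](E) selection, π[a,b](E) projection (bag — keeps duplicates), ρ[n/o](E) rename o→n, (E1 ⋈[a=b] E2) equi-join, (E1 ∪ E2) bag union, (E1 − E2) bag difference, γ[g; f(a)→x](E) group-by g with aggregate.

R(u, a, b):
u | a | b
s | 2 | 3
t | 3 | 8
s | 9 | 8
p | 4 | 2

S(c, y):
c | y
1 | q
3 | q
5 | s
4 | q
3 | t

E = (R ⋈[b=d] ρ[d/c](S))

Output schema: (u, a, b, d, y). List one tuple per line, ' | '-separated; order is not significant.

Stepwise |·|:
  R → 4
  S → 5
  ρ[d/c](S) → 5
  (R ⋈[b=d] ρ[d/c](S)) → 2

== RESULT ==
u | a | b | d | y
s | 2 | 3 | 3 | q
s | 2 | 3 | 3 | t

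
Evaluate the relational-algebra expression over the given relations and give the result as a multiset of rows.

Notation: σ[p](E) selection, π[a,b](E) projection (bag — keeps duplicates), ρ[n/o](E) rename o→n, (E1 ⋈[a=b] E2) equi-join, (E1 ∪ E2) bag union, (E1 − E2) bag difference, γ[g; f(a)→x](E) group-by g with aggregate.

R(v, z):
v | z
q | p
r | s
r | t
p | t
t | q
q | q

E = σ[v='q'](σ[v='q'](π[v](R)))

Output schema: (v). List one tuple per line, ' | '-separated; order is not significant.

Row counts bottom-up:
  R → 6
  π[v](R) → 6
  σ[v='q'](π[v](R)) → 2
  σ[v='q'](σ[v='q'](π[v](R))) → 2

== RESULT ==
v
q
q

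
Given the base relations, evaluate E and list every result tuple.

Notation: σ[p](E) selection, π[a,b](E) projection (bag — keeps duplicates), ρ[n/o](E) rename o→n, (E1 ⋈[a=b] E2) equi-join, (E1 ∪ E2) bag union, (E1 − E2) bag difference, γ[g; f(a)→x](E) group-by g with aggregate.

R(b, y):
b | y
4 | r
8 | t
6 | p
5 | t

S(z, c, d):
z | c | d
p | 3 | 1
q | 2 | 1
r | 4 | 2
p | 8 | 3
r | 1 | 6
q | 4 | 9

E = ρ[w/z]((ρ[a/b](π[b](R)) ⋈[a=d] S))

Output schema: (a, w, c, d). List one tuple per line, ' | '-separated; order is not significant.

Row counts bottom-up:
  R → 4
  π[b](R) → 4
  ρ[a/b](π[b](R)) → 4
  S → 6
  (ρ[a/b](π[b](R)) ⋈[a=d] S) → 1
  ρ[w/z]((ρ[a/b](π[b](R)) ⋈[a=d] S)) → 1

== RESULT ==
a | w | c | d
6 | r | 1 | 6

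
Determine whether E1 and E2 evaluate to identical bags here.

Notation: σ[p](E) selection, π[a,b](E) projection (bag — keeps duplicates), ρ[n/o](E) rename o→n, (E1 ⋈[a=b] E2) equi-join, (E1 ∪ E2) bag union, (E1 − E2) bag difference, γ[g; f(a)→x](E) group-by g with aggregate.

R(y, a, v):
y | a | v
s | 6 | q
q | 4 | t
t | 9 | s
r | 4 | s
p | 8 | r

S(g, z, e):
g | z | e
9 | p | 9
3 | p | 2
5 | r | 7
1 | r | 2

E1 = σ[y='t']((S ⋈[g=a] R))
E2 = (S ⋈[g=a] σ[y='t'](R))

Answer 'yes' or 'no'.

E1 subexpression sizes:
  S → 4
  R → 5
  (S ⋈[g=a] R) → 1
  σ[y='t']((S ⋈[g=a] R)) → 1
E2 subexpression sizes:
  S → 4
  R → 5
  σ[y='t'](R) → 1
  (S ⋈[g=a] σ[y='t'](R)) → 1

E1 and E2 produce the same multiset:
g | z | e | y | a | v
9 | p | 9 | t | 9 | s

yes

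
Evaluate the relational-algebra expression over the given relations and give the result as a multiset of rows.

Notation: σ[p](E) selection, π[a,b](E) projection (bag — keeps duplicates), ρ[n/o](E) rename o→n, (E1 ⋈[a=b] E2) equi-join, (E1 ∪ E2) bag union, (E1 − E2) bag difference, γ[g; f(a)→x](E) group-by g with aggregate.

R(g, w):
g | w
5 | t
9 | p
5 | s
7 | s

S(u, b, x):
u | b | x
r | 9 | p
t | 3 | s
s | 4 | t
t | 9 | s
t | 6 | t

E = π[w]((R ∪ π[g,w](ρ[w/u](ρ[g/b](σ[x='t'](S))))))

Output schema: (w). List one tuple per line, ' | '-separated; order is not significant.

Per-node cardinality:
  R → 4
  S → 5
  σ[x='t'](S) → 2
  ρ[g/b](σ[x='t'](S)) → 2
  ρ[w/u](ρ[g/b](σ[x='t'](S))) → 2
  π[g,w](ρ[w/u](ρ[g/b](σ[x='t'](S)))) → 2
  (R ∪ π[g,w](ρ[w/u](ρ[g/b](σ[x='t'](S))))) → 6
  π[w]((R ∪ π[g,w](ρ[w/u](ρ[g/b](σ[x='t'](S)))))) → 6

== RESULT ==
w
p
s
s
s
t
t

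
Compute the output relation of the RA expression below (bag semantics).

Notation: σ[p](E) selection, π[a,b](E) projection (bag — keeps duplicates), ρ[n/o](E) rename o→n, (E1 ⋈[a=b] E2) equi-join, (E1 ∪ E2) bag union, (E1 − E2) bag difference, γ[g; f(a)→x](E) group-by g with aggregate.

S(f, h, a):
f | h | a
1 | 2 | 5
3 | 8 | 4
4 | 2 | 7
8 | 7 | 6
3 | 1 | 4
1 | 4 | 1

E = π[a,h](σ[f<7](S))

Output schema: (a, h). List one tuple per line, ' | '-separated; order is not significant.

Row counts bottom-up:
  S → 6
  σ[f<7](S) → 5
  π[a,h](σ[f<7](S)) → 5

== RESULT ==
a | h
1 | 4
4 | 1
4 | 8
5 | 2
7 | 2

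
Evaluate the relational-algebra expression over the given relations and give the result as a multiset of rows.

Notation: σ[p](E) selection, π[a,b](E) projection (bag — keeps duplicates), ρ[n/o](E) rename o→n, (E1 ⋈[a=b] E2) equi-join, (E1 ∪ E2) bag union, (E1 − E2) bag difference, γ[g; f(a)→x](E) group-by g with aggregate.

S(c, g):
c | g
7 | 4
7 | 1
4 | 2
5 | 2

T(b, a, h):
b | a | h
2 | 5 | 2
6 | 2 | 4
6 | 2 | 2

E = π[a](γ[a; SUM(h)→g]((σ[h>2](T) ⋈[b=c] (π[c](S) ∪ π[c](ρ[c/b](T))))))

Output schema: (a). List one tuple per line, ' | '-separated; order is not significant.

Per-node cardinality:
  T → 3
  σ[h>2](T) → 1
  S → 4
  π[c](S) → 4
  T → 3
  ρ[c/b](T) → 3
  π[c](ρ[c/b](T)) → 3
  (π[c](S) ∪ π[c](ρ[c/b](T))) → 7
  (σ[h>2](T) ⋈[b=c] (π[c](S) ∪ π[c](ρ[c/b](T)))) → 2
  γ[a; SUM(h)→g]((σ[h>2](T) ⋈[b=c] (π[c](S) ∪ π[c](ρ[c/b](T))))) → 1
  π[a](γ[a; SUM(h)→g]((σ[h>2](T) ⋈[b=c] (π[c](S) ∪ π[c](ρ[c/b](T)))))) → 1

== RESULT ==
a
2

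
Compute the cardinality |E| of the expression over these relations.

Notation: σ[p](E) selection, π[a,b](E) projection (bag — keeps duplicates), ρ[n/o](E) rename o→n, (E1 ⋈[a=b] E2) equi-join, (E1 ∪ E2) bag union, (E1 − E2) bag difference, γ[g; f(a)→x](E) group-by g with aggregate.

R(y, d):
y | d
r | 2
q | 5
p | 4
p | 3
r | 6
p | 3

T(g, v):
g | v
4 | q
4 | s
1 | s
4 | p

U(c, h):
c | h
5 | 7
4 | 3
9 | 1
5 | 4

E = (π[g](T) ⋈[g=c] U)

Row counts bottom-up:
  T → 4
  π[g](T) → 4
  U → 4
  (π[g](T) ⋈[g=c] U) → 3

|E| = 3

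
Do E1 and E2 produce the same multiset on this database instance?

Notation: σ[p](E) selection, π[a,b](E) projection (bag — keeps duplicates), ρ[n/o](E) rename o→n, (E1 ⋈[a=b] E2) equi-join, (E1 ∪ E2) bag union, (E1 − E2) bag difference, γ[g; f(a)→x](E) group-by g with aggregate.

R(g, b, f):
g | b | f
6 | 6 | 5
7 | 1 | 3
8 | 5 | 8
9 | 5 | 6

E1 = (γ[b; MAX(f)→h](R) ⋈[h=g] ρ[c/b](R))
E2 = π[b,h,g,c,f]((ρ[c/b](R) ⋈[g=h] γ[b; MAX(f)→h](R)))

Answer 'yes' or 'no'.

E1 subexpression sizes:
  R → 4
  γ[b; MAX(f)→h](R) → 3
  R → 4
  ρ[c/b](R) → 4
  (γ[b; MAX(f)→h](R) ⋈[h=g] ρ[c/b](R)) → 1
E2 subexpression sizes:
  R → 4
  ρ[c/b](R) → 4
  R → 4
  γ[b; MAX(f)→h](R) → 3
  (ρ[c/b](R) ⋈[g=h] γ[b; MAX(f)→h](R)) → 1
  π[b,h,g,c,f]((ρ[c/b](R) ⋈[g=h] γ[b; MAX(f)→h](R))) → 1

E1 and E2 produce the same multiset:
b | h | g | c | f
5 | 8 | 8 | 5 | 8

yes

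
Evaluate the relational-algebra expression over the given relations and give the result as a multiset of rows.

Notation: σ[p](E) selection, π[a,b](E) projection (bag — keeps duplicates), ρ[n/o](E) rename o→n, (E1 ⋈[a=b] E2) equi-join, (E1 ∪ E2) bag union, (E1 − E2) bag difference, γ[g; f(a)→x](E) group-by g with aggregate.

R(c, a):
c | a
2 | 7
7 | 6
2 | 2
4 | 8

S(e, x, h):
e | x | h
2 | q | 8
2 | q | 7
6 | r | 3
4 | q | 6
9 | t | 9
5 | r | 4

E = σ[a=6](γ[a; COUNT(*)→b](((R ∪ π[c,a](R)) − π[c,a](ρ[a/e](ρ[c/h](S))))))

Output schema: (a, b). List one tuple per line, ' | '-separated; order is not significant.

Row counts bottom-up:
  R → 4
  R → 4
  π[c,a](R) → 4
  (R ∪ π[c,a](R)) → 8
  S → 6
  ρ[c/h](S) → 6
  ρ[a/e](ρ[c/h](S)) → 6
  π[c,a](ρ[a/e](ρ[c/h](S))) → 6
  ((R ∪ π[c,a](R)) − π[c,a](ρ[a/e](ρ[c/h](S)))) → 8
  γ[a; COUNT(*)→b](((R ∪ π[c,a](R)) − π[c,a](ρ[a/e](ρ[c/h](S))))) → 4
  σ[a=6](γ[a; COUNT(*)→b](((R ∪ π[c,a](R)) − π[c,a](ρ[a/e](ρ[c/h](S)))))) → 1

== RESULT ==
a | b
6 | 2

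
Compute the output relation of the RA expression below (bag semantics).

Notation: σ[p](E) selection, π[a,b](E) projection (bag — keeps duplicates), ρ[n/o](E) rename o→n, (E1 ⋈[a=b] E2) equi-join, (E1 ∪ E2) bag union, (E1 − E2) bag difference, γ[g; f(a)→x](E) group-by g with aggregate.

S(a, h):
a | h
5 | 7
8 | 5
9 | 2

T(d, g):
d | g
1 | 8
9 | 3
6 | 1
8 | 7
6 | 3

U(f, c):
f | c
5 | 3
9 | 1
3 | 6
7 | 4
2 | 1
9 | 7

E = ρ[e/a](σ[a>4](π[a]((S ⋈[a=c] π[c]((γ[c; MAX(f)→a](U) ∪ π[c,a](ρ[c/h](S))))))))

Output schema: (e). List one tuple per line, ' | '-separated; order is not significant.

Stepwise |·|:
  S → 3
  U → 6
  γ[c; MAX(f)→a](U) → 5
  S → 3
  ρ[c/h](S) → 3
  π[c,a](ρ[c/h](S)) → 3
  (γ[c; MAX(f)→a](U) ∪ π[c,a](ρ[c/h](S))) → 8
  π[c]((γ[c; MAX(f)→a](U) ∪ π[c,a](ρ[c/h](S)))) → 8
  (S ⋈[a=c] π[c]((γ[c; MAX(f)→a](U) ∪ π[c,a](ρ[c/h](S))))) → 1
  π[a]((S ⋈[a=c] π[c]((γ[c; MAX(f)→a](U) ∪ π[c,a](ρ[c/h](S)))))) → 1
  σ[a>4](π[a]((S ⋈[a=c] π[c]((γ[c; MAX(f)→a](U) ∪ π[c,a](ρ[c/h](S))))))) → 1
  ρ[e/a](σ[a>4](π[a]((S ⋈[a=c] π[c]((γ[c; MAX(f)→a](U) ∪ π[c,a](ρ[c/h](S)))))))) → 1

== RESULT ==
e
5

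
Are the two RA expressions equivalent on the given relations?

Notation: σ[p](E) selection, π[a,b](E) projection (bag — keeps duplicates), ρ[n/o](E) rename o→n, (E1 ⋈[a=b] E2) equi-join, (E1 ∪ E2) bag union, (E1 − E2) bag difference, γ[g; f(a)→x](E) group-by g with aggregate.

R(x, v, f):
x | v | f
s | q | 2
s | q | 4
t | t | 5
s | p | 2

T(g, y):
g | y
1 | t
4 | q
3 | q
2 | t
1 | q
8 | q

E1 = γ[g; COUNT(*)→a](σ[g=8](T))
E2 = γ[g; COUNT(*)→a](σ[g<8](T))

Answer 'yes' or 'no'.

E1 subexpression sizes:
  T → 6
  σ[g=8](T) → 1
  γ[g; COUNT(*)→a](σ[g=8](T)) → 1
E2 subexpression sizes:
  T → 6
  σ[g<8](T) → 5
  γ[g; COUNT(*)→a](σ[g<8](T)) → 4

E1 result:
g | a
8 | 1
E2 result:
g | a
1 | 2
2 | 1
3 | 1
4 | 1
Witness: (1, 2) appears 0× in E1 but 1× in E2.

no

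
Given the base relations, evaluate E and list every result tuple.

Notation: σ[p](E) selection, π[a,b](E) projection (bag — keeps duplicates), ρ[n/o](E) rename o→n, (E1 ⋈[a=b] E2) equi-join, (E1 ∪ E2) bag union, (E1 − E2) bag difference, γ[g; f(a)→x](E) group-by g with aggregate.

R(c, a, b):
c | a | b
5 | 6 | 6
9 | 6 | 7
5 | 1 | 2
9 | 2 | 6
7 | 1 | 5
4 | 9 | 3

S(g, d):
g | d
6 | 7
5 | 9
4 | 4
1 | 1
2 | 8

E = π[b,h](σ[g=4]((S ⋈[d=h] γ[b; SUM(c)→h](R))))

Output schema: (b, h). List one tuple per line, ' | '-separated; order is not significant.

Per-node cardinality:
  S → 5
  R → 6
  γ[b; SUM(c)→h](R) → 5
  (S ⋈[d=h] γ[b; SUM(c)→h](R)) → 3
  σ[g=4]((S ⋈[d=h] γ[b; SUM(c)→h](R))) → 1
  π[b,h](σ[g=4]((S ⋈[d=h] γ[b; SUM(c)→h](R)))) → 1

== RESULT ==
b | h
3 | 4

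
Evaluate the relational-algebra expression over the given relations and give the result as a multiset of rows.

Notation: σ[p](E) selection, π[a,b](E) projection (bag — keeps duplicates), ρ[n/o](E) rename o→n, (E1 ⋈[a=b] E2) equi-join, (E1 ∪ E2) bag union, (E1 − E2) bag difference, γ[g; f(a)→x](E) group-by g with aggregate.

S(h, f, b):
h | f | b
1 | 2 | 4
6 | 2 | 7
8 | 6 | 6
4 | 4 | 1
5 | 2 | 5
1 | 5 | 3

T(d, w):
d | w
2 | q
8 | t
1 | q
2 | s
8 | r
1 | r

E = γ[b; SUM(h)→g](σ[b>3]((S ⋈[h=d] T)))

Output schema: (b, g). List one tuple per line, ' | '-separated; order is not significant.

Subexpression sizes:
  S → 6
  T → 6
  (S ⋈[h=d] T) → 6
  σ[b>3]((S ⋈[h=d] T)) → 4
  γ[b; SUM(h)→g](σ[b>3]((S ⋈[h=d] T))) → 2

== RESULT ==
b | g
4 | 2
6 | 16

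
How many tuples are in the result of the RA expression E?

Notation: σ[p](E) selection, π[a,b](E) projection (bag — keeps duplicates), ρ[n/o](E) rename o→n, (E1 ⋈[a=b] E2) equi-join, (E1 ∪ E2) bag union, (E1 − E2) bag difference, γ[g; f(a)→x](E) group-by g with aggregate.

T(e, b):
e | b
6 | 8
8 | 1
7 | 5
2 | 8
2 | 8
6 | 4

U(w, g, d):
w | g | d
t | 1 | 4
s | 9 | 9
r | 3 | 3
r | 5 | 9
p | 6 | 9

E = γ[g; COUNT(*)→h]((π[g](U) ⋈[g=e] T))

Per-node cardinality:
  U → 5
  π[g](U) → 5
  T → 6
  (π[g](U) ⋈[g=e] T) → 2
  γ[g; COUNT(*)→h]((π[g](U) ⋈[g=e] T)) → 1

|E| = 1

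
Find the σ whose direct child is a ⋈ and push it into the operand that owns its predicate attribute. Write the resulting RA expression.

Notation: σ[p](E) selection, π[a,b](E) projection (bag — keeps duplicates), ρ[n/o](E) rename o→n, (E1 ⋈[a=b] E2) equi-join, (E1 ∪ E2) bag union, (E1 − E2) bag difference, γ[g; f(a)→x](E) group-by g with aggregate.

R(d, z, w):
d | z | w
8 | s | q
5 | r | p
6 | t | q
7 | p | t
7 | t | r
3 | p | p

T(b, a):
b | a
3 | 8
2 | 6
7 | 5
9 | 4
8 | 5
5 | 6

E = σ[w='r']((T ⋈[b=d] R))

σ filters on w, owned by the right side.
E' = (T ⋈[b=d] σ[w='r'](R))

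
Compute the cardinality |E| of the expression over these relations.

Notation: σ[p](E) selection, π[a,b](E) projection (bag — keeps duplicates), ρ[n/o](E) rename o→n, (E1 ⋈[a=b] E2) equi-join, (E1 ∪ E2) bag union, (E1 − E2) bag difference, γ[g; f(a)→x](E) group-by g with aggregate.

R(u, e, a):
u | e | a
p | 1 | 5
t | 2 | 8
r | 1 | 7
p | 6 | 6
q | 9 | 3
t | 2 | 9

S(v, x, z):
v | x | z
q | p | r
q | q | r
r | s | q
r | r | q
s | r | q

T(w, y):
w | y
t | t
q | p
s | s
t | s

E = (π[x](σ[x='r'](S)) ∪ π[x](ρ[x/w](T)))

Subexpression sizes:
  S → 5
  σ[x='r'](S) → 2
  π[x](σ[x='r'](S)) → 2
  T → 4
  ρ[x/w](T) → 4
  π[x](ρ[x/w](T)) → 4
  (π[x](σ[x='r'](S)) ∪ π[x](ρ[x/w](T))) → 6

|E| = 6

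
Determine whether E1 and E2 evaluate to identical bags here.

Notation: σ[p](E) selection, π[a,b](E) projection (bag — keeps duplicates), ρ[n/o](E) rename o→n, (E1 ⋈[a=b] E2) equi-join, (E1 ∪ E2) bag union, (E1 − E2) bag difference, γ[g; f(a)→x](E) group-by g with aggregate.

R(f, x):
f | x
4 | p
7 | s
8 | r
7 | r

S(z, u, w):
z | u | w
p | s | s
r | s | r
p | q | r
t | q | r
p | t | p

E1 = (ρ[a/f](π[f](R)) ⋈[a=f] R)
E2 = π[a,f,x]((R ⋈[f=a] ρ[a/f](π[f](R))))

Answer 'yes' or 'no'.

E1 stepwise |·|:
  R → 4
  π[f](R) → 4
  ρ[a/f](π[f](R)) → 4
  R → 4
  (ρ[a/f](π[f](R)) ⋈[a=f] R) → 6
E2 stepwise |·|:
  R → 4
  R → 4
  π[f](R) → 4
  ρ[a/f](π[f](R)) → 4
  (R ⋈[f=a] ρ[a/f](π[f](R))) → 6
  π[a,f,x]((R ⋈[f=a] ρ[a/f](π[f](R)))) → 6

E1 and E2 produce the same multiset:
a | f | x
4 | 4 | p
7 | 7 | r
7 | 7 | r
7 | 7 | s
7 | 7 | s
8 | 8 | r

yes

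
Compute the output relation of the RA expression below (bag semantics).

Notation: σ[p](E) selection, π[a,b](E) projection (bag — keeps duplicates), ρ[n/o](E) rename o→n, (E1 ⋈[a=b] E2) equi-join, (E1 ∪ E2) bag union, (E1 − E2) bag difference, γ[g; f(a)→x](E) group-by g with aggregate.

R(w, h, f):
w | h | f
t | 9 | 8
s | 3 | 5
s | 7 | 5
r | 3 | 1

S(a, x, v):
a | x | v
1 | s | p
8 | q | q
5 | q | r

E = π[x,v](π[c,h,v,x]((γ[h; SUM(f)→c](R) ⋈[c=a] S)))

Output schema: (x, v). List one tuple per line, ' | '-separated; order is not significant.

Stepwise |·|:
  R → 4
  γ[h; SUM(f)→c](R) → 3
  S → 3
  (γ[h; SUM(f)→c](R) ⋈[c=a] S) → 2
  π[c,h,v,x]((γ[h; SUM(f)→c](R) ⋈[c=a] S)) → 2
  π[x,v](π[c,h,v,x]((γ[h; SUM(f)→c](R) ⋈[c=a] S))) → 2

== RESULT ==
x | v
q | q
q | r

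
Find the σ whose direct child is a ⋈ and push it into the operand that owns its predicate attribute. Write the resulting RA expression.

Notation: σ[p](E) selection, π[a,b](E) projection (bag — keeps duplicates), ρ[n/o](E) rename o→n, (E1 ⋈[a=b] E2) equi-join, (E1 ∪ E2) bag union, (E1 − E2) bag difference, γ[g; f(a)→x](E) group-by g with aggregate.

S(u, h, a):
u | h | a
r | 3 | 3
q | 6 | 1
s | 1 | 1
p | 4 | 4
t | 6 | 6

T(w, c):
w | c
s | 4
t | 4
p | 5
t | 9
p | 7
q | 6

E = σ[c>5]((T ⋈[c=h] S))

σ filters on c, owned by the left side.
E' = (σ[c>5](T) ⋈[c=h] S)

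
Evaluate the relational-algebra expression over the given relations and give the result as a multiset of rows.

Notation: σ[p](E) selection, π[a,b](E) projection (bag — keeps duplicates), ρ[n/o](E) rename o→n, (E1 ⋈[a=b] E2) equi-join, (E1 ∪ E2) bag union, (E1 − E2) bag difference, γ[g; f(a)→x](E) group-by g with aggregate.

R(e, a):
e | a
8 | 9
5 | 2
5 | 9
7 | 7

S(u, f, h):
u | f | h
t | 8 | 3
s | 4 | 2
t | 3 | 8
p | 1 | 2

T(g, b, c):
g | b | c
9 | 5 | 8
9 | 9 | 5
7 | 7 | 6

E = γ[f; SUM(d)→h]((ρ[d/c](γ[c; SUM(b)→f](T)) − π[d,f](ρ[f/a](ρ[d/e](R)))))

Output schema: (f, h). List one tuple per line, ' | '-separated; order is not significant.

Row counts bottom-up:
  T → 3
  γ[c; SUM(b)→f](T) → 3
  ρ[d/c](γ[c; SUM(b)→f](T)) → 3
  R → 4
  ρ[d/e](R) → 4
  ρ[f/a](ρ[d/e](R)) → 4
  π[d,f](ρ[f/a](ρ[d/e](R))) → 4
  (ρ[d/c](γ[c; SUM(b)→f](T)) − π[d,f](ρ[f/a](ρ[d/e](R)))) → 2
  γ[f; SUM(d)→h]((ρ[d/c](γ[c; SUM(b)→f](T)) − π[d,f](ρ[f/a](ρ[d/e](R))))) → 2

== RESULT ==
f | h
5 | 8
7 | 6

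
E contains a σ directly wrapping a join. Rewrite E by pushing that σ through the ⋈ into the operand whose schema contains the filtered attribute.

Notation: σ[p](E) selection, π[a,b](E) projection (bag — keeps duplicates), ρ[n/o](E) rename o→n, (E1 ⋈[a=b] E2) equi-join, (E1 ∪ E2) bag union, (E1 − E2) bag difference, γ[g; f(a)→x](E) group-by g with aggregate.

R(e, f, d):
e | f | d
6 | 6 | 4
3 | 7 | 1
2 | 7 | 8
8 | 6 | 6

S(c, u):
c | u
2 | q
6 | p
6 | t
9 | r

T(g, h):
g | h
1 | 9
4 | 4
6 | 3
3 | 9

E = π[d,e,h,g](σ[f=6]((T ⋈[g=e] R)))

σ filters on f, owned by the right side.
E' = π[d,e,h,g]((T ⋈[g=e] σ[f=6](R)))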